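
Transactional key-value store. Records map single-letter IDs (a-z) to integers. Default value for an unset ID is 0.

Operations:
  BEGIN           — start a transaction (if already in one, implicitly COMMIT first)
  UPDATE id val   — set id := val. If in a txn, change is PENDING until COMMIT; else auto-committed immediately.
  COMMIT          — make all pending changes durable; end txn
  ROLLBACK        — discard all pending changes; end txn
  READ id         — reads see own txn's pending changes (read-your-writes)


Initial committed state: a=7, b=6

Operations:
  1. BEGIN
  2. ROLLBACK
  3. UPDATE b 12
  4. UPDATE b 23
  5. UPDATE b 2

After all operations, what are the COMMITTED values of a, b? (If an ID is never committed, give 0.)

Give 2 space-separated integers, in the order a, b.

Answer: 7 2

Derivation:
Initial committed: {a=7, b=6}
Op 1: BEGIN: in_txn=True, pending={}
Op 2: ROLLBACK: discarded pending []; in_txn=False
Op 3: UPDATE b=12 (auto-commit; committed b=12)
Op 4: UPDATE b=23 (auto-commit; committed b=23)
Op 5: UPDATE b=2 (auto-commit; committed b=2)
Final committed: {a=7, b=2}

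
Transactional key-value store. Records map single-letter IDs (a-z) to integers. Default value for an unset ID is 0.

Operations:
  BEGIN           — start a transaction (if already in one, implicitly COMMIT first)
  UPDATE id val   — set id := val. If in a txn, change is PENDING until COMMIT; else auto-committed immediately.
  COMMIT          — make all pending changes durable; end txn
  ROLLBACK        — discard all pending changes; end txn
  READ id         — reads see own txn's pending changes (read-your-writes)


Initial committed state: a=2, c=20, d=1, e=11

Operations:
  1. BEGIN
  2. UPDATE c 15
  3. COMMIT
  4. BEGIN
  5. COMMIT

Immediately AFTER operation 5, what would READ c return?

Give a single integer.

Initial committed: {a=2, c=20, d=1, e=11}
Op 1: BEGIN: in_txn=True, pending={}
Op 2: UPDATE c=15 (pending; pending now {c=15})
Op 3: COMMIT: merged ['c'] into committed; committed now {a=2, c=15, d=1, e=11}
Op 4: BEGIN: in_txn=True, pending={}
Op 5: COMMIT: merged [] into committed; committed now {a=2, c=15, d=1, e=11}
After op 5: visible(c) = 15 (pending={}, committed={a=2, c=15, d=1, e=11})

Answer: 15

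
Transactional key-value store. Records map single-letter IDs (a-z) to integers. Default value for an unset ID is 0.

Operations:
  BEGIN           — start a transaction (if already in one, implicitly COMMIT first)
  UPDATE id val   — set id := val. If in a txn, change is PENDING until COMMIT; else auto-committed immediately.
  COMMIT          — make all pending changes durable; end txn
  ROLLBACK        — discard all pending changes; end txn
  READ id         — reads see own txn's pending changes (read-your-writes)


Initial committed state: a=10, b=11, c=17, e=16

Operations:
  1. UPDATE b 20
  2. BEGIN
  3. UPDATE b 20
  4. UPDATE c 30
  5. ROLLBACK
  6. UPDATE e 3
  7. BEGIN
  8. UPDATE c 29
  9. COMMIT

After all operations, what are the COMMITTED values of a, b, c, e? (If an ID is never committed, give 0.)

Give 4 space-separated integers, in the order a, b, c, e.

Initial committed: {a=10, b=11, c=17, e=16}
Op 1: UPDATE b=20 (auto-commit; committed b=20)
Op 2: BEGIN: in_txn=True, pending={}
Op 3: UPDATE b=20 (pending; pending now {b=20})
Op 4: UPDATE c=30 (pending; pending now {b=20, c=30})
Op 5: ROLLBACK: discarded pending ['b', 'c']; in_txn=False
Op 6: UPDATE e=3 (auto-commit; committed e=3)
Op 7: BEGIN: in_txn=True, pending={}
Op 8: UPDATE c=29 (pending; pending now {c=29})
Op 9: COMMIT: merged ['c'] into committed; committed now {a=10, b=20, c=29, e=3}
Final committed: {a=10, b=20, c=29, e=3}

Answer: 10 20 29 3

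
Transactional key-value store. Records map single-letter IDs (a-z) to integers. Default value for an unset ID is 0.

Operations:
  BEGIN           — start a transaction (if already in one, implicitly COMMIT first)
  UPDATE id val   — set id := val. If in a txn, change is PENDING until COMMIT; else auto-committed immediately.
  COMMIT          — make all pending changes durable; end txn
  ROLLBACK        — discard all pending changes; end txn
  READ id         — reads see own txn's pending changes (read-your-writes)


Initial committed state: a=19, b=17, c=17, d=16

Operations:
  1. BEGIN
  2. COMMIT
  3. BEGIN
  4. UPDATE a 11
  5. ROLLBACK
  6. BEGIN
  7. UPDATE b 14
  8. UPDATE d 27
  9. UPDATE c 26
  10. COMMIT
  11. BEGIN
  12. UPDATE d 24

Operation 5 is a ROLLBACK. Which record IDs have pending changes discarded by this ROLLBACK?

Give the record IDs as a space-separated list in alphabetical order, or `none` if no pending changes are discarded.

Initial committed: {a=19, b=17, c=17, d=16}
Op 1: BEGIN: in_txn=True, pending={}
Op 2: COMMIT: merged [] into committed; committed now {a=19, b=17, c=17, d=16}
Op 3: BEGIN: in_txn=True, pending={}
Op 4: UPDATE a=11 (pending; pending now {a=11})
Op 5: ROLLBACK: discarded pending ['a']; in_txn=False
Op 6: BEGIN: in_txn=True, pending={}
Op 7: UPDATE b=14 (pending; pending now {b=14})
Op 8: UPDATE d=27 (pending; pending now {b=14, d=27})
Op 9: UPDATE c=26 (pending; pending now {b=14, c=26, d=27})
Op 10: COMMIT: merged ['b', 'c', 'd'] into committed; committed now {a=19, b=14, c=26, d=27}
Op 11: BEGIN: in_txn=True, pending={}
Op 12: UPDATE d=24 (pending; pending now {d=24})
ROLLBACK at op 5 discards: ['a']

Answer: a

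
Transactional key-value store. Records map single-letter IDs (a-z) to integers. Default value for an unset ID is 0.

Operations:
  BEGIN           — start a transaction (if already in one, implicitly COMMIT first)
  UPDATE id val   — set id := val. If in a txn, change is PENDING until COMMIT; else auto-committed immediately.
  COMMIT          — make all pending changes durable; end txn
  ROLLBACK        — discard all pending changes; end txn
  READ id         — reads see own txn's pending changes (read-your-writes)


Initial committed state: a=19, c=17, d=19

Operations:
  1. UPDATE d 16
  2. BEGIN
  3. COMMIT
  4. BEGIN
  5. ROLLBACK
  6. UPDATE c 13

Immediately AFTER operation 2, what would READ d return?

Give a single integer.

Initial committed: {a=19, c=17, d=19}
Op 1: UPDATE d=16 (auto-commit; committed d=16)
Op 2: BEGIN: in_txn=True, pending={}
After op 2: visible(d) = 16 (pending={}, committed={a=19, c=17, d=16})

Answer: 16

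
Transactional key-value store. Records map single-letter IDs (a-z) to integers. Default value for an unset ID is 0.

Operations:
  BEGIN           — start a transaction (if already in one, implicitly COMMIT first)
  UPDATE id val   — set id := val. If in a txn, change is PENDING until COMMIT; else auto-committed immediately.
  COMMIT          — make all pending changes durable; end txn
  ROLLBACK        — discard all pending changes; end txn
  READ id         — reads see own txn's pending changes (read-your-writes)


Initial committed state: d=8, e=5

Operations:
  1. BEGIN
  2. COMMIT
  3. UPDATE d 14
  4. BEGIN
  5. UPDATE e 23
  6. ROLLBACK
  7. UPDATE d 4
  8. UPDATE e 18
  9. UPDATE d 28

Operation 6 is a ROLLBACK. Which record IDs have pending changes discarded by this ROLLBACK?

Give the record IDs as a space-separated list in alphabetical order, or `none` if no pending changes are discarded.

Initial committed: {d=8, e=5}
Op 1: BEGIN: in_txn=True, pending={}
Op 2: COMMIT: merged [] into committed; committed now {d=8, e=5}
Op 3: UPDATE d=14 (auto-commit; committed d=14)
Op 4: BEGIN: in_txn=True, pending={}
Op 5: UPDATE e=23 (pending; pending now {e=23})
Op 6: ROLLBACK: discarded pending ['e']; in_txn=False
Op 7: UPDATE d=4 (auto-commit; committed d=4)
Op 8: UPDATE e=18 (auto-commit; committed e=18)
Op 9: UPDATE d=28 (auto-commit; committed d=28)
ROLLBACK at op 6 discards: ['e']

Answer: e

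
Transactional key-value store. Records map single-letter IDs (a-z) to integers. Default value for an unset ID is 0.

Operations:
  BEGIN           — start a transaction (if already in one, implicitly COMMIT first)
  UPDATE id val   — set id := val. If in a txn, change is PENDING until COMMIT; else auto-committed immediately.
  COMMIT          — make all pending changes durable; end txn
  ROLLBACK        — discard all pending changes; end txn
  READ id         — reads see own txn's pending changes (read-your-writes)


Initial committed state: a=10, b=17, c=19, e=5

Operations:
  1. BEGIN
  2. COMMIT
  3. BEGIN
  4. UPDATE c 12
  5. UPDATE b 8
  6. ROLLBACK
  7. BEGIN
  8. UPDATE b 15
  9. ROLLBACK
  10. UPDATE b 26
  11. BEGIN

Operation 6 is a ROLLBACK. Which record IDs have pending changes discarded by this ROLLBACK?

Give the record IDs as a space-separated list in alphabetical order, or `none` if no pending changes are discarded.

Answer: b c

Derivation:
Initial committed: {a=10, b=17, c=19, e=5}
Op 1: BEGIN: in_txn=True, pending={}
Op 2: COMMIT: merged [] into committed; committed now {a=10, b=17, c=19, e=5}
Op 3: BEGIN: in_txn=True, pending={}
Op 4: UPDATE c=12 (pending; pending now {c=12})
Op 5: UPDATE b=8 (pending; pending now {b=8, c=12})
Op 6: ROLLBACK: discarded pending ['b', 'c']; in_txn=False
Op 7: BEGIN: in_txn=True, pending={}
Op 8: UPDATE b=15 (pending; pending now {b=15})
Op 9: ROLLBACK: discarded pending ['b']; in_txn=False
Op 10: UPDATE b=26 (auto-commit; committed b=26)
Op 11: BEGIN: in_txn=True, pending={}
ROLLBACK at op 6 discards: ['b', 'c']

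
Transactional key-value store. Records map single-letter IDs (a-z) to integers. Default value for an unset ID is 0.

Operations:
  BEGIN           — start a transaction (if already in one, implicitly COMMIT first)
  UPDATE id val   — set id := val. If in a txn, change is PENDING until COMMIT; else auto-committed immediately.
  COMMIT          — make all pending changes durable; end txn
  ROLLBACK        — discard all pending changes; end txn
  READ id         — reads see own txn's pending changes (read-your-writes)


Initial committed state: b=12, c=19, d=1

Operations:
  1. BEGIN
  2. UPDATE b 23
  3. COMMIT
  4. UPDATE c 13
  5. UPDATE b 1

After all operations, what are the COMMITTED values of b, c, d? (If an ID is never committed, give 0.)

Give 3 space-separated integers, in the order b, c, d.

Initial committed: {b=12, c=19, d=1}
Op 1: BEGIN: in_txn=True, pending={}
Op 2: UPDATE b=23 (pending; pending now {b=23})
Op 3: COMMIT: merged ['b'] into committed; committed now {b=23, c=19, d=1}
Op 4: UPDATE c=13 (auto-commit; committed c=13)
Op 5: UPDATE b=1 (auto-commit; committed b=1)
Final committed: {b=1, c=13, d=1}

Answer: 1 13 1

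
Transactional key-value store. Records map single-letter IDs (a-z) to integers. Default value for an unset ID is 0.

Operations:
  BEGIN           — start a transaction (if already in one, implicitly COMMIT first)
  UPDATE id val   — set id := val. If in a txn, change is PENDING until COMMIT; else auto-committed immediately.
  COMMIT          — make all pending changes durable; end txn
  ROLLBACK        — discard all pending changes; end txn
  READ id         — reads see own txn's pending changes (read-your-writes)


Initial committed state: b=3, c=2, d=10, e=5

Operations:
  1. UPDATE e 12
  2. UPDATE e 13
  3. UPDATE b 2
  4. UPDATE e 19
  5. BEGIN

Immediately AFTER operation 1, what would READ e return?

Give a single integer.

Initial committed: {b=3, c=2, d=10, e=5}
Op 1: UPDATE e=12 (auto-commit; committed e=12)
After op 1: visible(e) = 12 (pending={}, committed={b=3, c=2, d=10, e=12})

Answer: 12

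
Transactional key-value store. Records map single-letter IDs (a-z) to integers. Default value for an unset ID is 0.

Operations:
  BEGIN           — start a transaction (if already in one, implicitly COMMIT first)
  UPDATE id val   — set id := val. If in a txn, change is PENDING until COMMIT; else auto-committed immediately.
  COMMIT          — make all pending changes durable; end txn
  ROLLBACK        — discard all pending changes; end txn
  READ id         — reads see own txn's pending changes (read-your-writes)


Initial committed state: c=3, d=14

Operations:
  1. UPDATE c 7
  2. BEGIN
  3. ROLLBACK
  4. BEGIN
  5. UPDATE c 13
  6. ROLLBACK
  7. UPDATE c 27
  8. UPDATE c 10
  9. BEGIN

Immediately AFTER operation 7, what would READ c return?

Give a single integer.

Answer: 27

Derivation:
Initial committed: {c=3, d=14}
Op 1: UPDATE c=7 (auto-commit; committed c=7)
Op 2: BEGIN: in_txn=True, pending={}
Op 3: ROLLBACK: discarded pending []; in_txn=False
Op 4: BEGIN: in_txn=True, pending={}
Op 5: UPDATE c=13 (pending; pending now {c=13})
Op 6: ROLLBACK: discarded pending ['c']; in_txn=False
Op 7: UPDATE c=27 (auto-commit; committed c=27)
After op 7: visible(c) = 27 (pending={}, committed={c=27, d=14})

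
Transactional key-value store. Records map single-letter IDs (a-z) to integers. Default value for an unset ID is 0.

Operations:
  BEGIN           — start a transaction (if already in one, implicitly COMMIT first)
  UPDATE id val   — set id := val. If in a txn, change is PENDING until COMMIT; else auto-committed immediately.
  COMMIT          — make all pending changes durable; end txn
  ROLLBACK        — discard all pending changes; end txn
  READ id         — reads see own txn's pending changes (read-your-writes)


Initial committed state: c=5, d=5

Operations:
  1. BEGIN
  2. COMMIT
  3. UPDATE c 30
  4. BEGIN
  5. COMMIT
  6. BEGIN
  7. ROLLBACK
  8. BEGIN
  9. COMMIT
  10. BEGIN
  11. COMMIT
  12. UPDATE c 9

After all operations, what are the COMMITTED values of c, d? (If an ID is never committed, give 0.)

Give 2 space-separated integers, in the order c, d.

Answer: 9 5

Derivation:
Initial committed: {c=5, d=5}
Op 1: BEGIN: in_txn=True, pending={}
Op 2: COMMIT: merged [] into committed; committed now {c=5, d=5}
Op 3: UPDATE c=30 (auto-commit; committed c=30)
Op 4: BEGIN: in_txn=True, pending={}
Op 5: COMMIT: merged [] into committed; committed now {c=30, d=5}
Op 6: BEGIN: in_txn=True, pending={}
Op 7: ROLLBACK: discarded pending []; in_txn=False
Op 8: BEGIN: in_txn=True, pending={}
Op 9: COMMIT: merged [] into committed; committed now {c=30, d=5}
Op 10: BEGIN: in_txn=True, pending={}
Op 11: COMMIT: merged [] into committed; committed now {c=30, d=5}
Op 12: UPDATE c=9 (auto-commit; committed c=9)
Final committed: {c=9, d=5}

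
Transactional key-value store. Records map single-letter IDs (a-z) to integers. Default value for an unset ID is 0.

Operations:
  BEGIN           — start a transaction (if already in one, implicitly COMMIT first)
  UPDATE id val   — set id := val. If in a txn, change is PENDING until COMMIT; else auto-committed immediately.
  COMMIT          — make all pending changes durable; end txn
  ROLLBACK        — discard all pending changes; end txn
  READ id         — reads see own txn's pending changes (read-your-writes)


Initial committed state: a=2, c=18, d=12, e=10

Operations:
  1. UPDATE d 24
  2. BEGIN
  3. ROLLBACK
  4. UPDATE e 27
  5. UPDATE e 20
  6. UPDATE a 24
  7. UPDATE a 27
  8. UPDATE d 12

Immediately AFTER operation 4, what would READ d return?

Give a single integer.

Answer: 24

Derivation:
Initial committed: {a=2, c=18, d=12, e=10}
Op 1: UPDATE d=24 (auto-commit; committed d=24)
Op 2: BEGIN: in_txn=True, pending={}
Op 3: ROLLBACK: discarded pending []; in_txn=False
Op 4: UPDATE e=27 (auto-commit; committed e=27)
After op 4: visible(d) = 24 (pending={}, committed={a=2, c=18, d=24, e=27})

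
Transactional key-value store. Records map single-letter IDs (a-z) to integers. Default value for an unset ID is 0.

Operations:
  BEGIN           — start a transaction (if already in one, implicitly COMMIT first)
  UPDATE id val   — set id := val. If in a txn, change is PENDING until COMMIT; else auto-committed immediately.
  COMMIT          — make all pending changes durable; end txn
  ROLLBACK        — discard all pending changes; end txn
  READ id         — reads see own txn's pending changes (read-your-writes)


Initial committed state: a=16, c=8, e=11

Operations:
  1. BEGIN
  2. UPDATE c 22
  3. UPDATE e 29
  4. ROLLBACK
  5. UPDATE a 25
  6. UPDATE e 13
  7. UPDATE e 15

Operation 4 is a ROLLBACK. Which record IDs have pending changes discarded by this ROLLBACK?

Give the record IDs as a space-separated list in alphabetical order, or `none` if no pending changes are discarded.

Answer: c e

Derivation:
Initial committed: {a=16, c=8, e=11}
Op 1: BEGIN: in_txn=True, pending={}
Op 2: UPDATE c=22 (pending; pending now {c=22})
Op 3: UPDATE e=29 (pending; pending now {c=22, e=29})
Op 4: ROLLBACK: discarded pending ['c', 'e']; in_txn=False
Op 5: UPDATE a=25 (auto-commit; committed a=25)
Op 6: UPDATE e=13 (auto-commit; committed e=13)
Op 7: UPDATE e=15 (auto-commit; committed e=15)
ROLLBACK at op 4 discards: ['c', 'e']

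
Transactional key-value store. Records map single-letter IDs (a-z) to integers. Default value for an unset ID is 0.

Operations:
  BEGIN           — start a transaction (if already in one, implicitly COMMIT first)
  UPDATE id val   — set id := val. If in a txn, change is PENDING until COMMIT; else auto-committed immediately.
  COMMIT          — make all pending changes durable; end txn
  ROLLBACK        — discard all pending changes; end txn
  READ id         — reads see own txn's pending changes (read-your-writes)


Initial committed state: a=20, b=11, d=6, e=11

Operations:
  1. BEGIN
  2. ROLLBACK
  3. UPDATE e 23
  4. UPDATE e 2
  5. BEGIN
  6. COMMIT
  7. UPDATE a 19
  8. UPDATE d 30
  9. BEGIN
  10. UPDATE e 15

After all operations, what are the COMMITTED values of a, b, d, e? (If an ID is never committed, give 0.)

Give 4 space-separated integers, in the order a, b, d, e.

Initial committed: {a=20, b=11, d=6, e=11}
Op 1: BEGIN: in_txn=True, pending={}
Op 2: ROLLBACK: discarded pending []; in_txn=False
Op 3: UPDATE e=23 (auto-commit; committed e=23)
Op 4: UPDATE e=2 (auto-commit; committed e=2)
Op 5: BEGIN: in_txn=True, pending={}
Op 6: COMMIT: merged [] into committed; committed now {a=20, b=11, d=6, e=2}
Op 7: UPDATE a=19 (auto-commit; committed a=19)
Op 8: UPDATE d=30 (auto-commit; committed d=30)
Op 9: BEGIN: in_txn=True, pending={}
Op 10: UPDATE e=15 (pending; pending now {e=15})
Final committed: {a=19, b=11, d=30, e=2}

Answer: 19 11 30 2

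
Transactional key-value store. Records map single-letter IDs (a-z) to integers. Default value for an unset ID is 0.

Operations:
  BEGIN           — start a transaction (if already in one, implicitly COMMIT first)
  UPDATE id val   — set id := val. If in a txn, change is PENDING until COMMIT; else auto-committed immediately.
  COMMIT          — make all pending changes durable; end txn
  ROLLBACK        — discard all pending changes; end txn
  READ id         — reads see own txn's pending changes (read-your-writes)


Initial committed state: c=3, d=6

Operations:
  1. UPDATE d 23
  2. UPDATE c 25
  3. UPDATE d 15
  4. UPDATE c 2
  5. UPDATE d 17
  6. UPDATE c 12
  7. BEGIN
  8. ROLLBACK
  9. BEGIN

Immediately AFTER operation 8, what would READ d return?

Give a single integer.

Answer: 17

Derivation:
Initial committed: {c=3, d=6}
Op 1: UPDATE d=23 (auto-commit; committed d=23)
Op 2: UPDATE c=25 (auto-commit; committed c=25)
Op 3: UPDATE d=15 (auto-commit; committed d=15)
Op 4: UPDATE c=2 (auto-commit; committed c=2)
Op 5: UPDATE d=17 (auto-commit; committed d=17)
Op 6: UPDATE c=12 (auto-commit; committed c=12)
Op 7: BEGIN: in_txn=True, pending={}
Op 8: ROLLBACK: discarded pending []; in_txn=False
After op 8: visible(d) = 17 (pending={}, committed={c=12, d=17})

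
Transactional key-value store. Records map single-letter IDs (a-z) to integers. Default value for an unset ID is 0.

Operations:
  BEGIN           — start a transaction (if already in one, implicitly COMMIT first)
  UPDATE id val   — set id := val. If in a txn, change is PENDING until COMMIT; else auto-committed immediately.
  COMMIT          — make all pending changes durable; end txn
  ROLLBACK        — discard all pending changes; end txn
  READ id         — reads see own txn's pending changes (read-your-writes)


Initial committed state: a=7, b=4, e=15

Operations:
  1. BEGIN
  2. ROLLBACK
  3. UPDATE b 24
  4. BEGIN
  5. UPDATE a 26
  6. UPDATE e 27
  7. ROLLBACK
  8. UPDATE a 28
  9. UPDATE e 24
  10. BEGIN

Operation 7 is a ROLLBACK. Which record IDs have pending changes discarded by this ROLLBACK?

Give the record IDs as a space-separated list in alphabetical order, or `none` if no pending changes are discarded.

Initial committed: {a=7, b=4, e=15}
Op 1: BEGIN: in_txn=True, pending={}
Op 2: ROLLBACK: discarded pending []; in_txn=False
Op 3: UPDATE b=24 (auto-commit; committed b=24)
Op 4: BEGIN: in_txn=True, pending={}
Op 5: UPDATE a=26 (pending; pending now {a=26})
Op 6: UPDATE e=27 (pending; pending now {a=26, e=27})
Op 7: ROLLBACK: discarded pending ['a', 'e']; in_txn=False
Op 8: UPDATE a=28 (auto-commit; committed a=28)
Op 9: UPDATE e=24 (auto-commit; committed e=24)
Op 10: BEGIN: in_txn=True, pending={}
ROLLBACK at op 7 discards: ['a', 'e']

Answer: a e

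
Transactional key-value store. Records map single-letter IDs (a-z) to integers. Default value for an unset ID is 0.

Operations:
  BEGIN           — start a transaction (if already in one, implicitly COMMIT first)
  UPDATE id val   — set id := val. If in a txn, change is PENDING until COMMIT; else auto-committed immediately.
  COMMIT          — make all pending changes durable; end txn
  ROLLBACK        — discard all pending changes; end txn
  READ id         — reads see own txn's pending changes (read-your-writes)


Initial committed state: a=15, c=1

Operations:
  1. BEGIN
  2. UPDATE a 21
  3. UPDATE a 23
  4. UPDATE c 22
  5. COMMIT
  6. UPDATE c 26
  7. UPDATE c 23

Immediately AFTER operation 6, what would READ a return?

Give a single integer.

Answer: 23

Derivation:
Initial committed: {a=15, c=1}
Op 1: BEGIN: in_txn=True, pending={}
Op 2: UPDATE a=21 (pending; pending now {a=21})
Op 3: UPDATE a=23 (pending; pending now {a=23})
Op 4: UPDATE c=22 (pending; pending now {a=23, c=22})
Op 5: COMMIT: merged ['a', 'c'] into committed; committed now {a=23, c=22}
Op 6: UPDATE c=26 (auto-commit; committed c=26)
After op 6: visible(a) = 23 (pending={}, committed={a=23, c=26})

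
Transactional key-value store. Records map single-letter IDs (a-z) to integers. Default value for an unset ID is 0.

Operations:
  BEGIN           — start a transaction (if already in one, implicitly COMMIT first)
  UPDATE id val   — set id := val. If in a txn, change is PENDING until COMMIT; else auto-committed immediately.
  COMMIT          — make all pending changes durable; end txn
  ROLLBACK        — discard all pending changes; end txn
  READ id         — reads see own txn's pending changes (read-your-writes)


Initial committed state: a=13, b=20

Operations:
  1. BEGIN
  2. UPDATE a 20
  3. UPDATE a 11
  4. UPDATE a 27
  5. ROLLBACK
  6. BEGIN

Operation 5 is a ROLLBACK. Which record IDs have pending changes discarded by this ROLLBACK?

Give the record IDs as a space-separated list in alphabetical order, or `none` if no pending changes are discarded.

Answer: a

Derivation:
Initial committed: {a=13, b=20}
Op 1: BEGIN: in_txn=True, pending={}
Op 2: UPDATE a=20 (pending; pending now {a=20})
Op 3: UPDATE a=11 (pending; pending now {a=11})
Op 4: UPDATE a=27 (pending; pending now {a=27})
Op 5: ROLLBACK: discarded pending ['a']; in_txn=False
Op 6: BEGIN: in_txn=True, pending={}
ROLLBACK at op 5 discards: ['a']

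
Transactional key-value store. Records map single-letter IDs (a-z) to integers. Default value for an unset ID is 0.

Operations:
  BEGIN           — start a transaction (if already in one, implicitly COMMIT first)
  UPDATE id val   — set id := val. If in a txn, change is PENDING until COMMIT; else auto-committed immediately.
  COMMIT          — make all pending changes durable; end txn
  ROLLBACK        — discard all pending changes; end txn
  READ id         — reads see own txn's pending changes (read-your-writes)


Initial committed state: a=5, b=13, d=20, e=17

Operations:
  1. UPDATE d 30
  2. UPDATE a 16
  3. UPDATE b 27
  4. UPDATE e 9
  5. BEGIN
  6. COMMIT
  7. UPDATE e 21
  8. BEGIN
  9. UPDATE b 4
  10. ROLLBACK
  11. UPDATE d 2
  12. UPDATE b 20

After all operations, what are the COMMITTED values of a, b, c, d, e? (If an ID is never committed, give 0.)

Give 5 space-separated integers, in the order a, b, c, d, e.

Answer: 16 20 0 2 21

Derivation:
Initial committed: {a=5, b=13, d=20, e=17}
Op 1: UPDATE d=30 (auto-commit; committed d=30)
Op 2: UPDATE a=16 (auto-commit; committed a=16)
Op 3: UPDATE b=27 (auto-commit; committed b=27)
Op 4: UPDATE e=9 (auto-commit; committed e=9)
Op 5: BEGIN: in_txn=True, pending={}
Op 6: COMMIT: merged [] into committed; committed now {a=16, b=27, d=30, e=9}
Op 7: UPDATE e=21 (auto-commit; committed e=21)
Op 8: BEGIN: in_txn=True, pending={}
Op 9: UPDATE b=4 (pending; pending now {b=4})
Op 10: ROLLBACK: discarded pending ['b']; in_txn=False
Op 11: UPDATE d=2 (auto-commit; committed d=2)
Op 12: UPDATE b=20 (auto-commit; committed b=20)
Final committed: {a=16, b=20, d=2, e=21}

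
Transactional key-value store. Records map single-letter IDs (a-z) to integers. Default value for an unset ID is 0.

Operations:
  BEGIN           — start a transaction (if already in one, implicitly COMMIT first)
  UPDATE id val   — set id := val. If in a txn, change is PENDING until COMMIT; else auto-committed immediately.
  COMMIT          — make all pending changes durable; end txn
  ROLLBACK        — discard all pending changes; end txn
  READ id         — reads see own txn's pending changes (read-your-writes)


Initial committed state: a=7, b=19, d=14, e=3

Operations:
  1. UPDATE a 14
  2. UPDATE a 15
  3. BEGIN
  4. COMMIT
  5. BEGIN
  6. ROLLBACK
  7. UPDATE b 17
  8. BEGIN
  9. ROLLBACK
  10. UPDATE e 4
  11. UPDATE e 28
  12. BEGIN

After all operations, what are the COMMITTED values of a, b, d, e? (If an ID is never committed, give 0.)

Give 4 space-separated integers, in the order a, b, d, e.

Initial committed: {a=7, b=19, d=14, e=3}
Op 1: UPDATE a=14 (auto-commit; committed a=14)
Op 2: UPDATE a=15 (auto-commit; committed a=15)
Op 3: BEGIN: in_txn=True, pending={}
Op 4: COMMIT: merged [] into committed; committed now {a=15, b=19, d=14, e=3}
Op 5: BEGIN: in_txn=True, pending={}
Op 6: ROLLBACK: discarded pending []; in_txn=False
Op 7: UPDATE b=17 (auto-commit; committed b=17)
Op 8: BEGIN: in_txn=True, pending={}
Op 9: ROLLBACK: discarded pending []; in_txn=False
Op 10: UPDATE e=4 (auto-commit; committed e=4)
Op 11: UPDATE e=28 (auto-commit; committed e=28)
Op 12: BEGIN: in_txn=True, pending={}
Final committed: {a=15, b=17, d=14, e=28}

Answer: 15 17 14 28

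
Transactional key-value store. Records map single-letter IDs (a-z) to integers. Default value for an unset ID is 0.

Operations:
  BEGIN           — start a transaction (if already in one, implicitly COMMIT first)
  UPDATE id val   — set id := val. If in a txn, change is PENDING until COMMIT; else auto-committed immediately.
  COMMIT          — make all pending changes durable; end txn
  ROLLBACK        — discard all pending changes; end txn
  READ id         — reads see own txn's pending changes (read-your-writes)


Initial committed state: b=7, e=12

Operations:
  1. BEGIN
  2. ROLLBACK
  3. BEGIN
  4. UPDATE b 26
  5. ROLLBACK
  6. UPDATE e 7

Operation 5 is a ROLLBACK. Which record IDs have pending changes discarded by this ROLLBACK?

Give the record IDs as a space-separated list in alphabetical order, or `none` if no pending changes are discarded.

Answer: b

Derivation:
Initial committed: {b=7, e=12}
Op 1: BEGIN: in_txn=True, pending={}
Op 2: ROLLBACK: discarded pending []; in_txn=False
Op 3: BEGIN: in_txn=True, pending={}
Op 4: UPDATE b=26 (pending; pending now {b=26})
Op 5: ROLLBACK: discarded pending ['b']; in_txn=False
Op 6: UPDATE e=7 (auto-commit; committed e=7)
ROLLBACK at op 5 discards: ['b']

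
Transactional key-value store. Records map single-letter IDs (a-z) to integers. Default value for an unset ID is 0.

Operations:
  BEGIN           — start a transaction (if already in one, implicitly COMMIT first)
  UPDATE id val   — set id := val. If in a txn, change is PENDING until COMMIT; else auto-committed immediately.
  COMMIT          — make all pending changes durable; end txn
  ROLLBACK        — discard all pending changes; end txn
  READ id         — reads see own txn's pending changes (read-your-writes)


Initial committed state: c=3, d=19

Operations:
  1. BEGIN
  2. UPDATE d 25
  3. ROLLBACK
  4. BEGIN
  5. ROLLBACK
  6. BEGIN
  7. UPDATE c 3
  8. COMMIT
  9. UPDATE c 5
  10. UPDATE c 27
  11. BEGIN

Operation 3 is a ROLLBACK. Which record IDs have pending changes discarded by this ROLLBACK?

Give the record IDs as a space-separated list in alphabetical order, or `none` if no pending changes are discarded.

Initial committed: {c=3, d=19}
Op 1: BEGIN: in_txn=True, pending={}
Op 2: UPDATE d=25 (pending; pending now {d=25})
Op 3: ROLLBACK: discarded pending ['d']; in_txn=False
Op 4: BEGIN: in_txn=True, pending={}
Op 5: ROLLBACK: discarded pending []; in_txn=False
Op 6: BEGIN: in_txn=True, pending={}
Op 7: UPDATE c=3 (pending; pending now {c=3})
Op 8: COMMIT: merged ['c'] into committed; committed now {c=3, d=19}
Op 9: UPDATE c=5 (auto-commit; committed c=5)
Op 10: UPDATE c=27 (auto-commit; committed c=27)
Op 11: BEGIN: in_txn=True, pending={}
ROLLBACK at op 3 discards: ['d']

Answer: d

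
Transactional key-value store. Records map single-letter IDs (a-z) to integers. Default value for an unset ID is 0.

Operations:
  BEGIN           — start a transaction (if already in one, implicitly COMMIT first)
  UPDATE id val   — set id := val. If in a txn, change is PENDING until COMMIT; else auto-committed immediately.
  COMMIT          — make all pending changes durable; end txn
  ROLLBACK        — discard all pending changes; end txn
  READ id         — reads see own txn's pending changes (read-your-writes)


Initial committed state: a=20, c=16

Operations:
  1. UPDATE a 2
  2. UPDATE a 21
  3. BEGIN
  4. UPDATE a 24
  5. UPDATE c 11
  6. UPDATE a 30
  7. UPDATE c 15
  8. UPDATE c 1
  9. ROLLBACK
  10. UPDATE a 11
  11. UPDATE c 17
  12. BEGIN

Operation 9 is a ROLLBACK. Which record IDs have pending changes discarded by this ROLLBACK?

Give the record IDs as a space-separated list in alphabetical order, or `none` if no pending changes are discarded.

Answer: a c

Derivation:
Initial committed: {a=20, c=16}
Op 1: UPDATE a=2 (auto-commit; committed a=2)
Op 2: UPDATE a=21 (auto-commit; committed a=21)
Op 3: BEGIN: in_txn=True, pending={}
Op 4: UPDATE a=24 (pending; pending now {a=24})
Op 5: UPDATE c=11 (pending; pending now {a=24, c=11})
Op 6: UPDATE a=30 (pending; pending now {a=30, c=11})
Op 7: UPDATE c=15 (pending; pending now {a=30, c=15})
Op 8: UPDATE c=1 (pending; pending now {a=30, c=1})
Op 9: ROLLBACK: discarded pending ['a', 'c']; in_txn=False
Op 10: UPDATE a=11 (auto-commit; committed a=11)
Op 11: UPDATE c=17 (auto-commit; committed c=17)
Op 12: BEGIN: in_txn=True, pending={}
ROLLBACK at op 9 discards: ['a', 'c']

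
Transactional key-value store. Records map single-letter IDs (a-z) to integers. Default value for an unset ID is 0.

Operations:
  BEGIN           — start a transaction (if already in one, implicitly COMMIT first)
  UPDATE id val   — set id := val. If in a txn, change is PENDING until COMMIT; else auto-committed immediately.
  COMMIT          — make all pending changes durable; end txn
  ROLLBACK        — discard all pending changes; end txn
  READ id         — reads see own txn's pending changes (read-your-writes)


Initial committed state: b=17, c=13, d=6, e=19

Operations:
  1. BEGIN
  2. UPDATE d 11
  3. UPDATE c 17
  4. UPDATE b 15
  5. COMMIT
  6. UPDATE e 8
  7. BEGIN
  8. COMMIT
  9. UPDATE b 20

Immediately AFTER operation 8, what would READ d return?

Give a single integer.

Initial committed: {b=17, c=13, d=6, e=19}
Op 1: BEGIN: in_txn=True, pending={}
Op 2: UPDATE d=11 (pending; pending now {d=11})
Op 3: UPDATE c=17 (pending; pending now {c=17, d=11})
Op 4: UPDATE b=15 (pending; pending now {b=15, c=17, d=11})
Op 5: COMMIT: merged ['b', 'c', 'd'] into committed; committed now {b=15, c=17, d=11, e=19}
Op 6: UPDATE e=8 (auto-commit; committed e=8)
Op 7: BEGIN: in_txn=True, pending={}
Op 8: COMMIT: merged [] into committed; committed now {b=15, c=17, d=11, e=8}
After op 8: visible(d) = 11 (pending={}, committed={b=15, c=17, d=11, e=8})

Answer: 11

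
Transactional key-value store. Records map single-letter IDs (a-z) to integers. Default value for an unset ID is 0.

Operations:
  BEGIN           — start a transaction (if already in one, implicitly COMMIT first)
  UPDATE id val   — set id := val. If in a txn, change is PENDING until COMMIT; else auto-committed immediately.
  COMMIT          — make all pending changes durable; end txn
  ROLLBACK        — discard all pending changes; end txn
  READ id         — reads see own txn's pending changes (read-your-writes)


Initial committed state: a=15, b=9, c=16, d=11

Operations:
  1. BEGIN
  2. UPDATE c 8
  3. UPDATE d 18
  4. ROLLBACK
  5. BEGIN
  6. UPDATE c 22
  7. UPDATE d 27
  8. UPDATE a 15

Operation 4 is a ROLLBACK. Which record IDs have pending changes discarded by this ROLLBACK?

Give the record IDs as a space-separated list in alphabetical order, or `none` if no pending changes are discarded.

Answer: c d

Derivation:
Initial committed: {a=15, b=9, c=16, d=11}
Op 1: BEGIN: in_txn=True, pending={}
Op 2: UPDATE c=8 (pending; pending now {c=8})
Op 3: UPDATE d=18 (pending; pending now {c=8, d=18})
Op 4: ROLLBACK: discarded pending ['c', 'd']; in_txn=False
Op 5: BEGIN: in_txn=True, pending={}
Op 6: UPDATE c=22 (pending; pending now {c=22})
Op 7: UPDATE d=27 (pending; pending now {c=22, d=27})
Op 8: UPDATE a=15 (pending; pending now {a=15, c=22, d=27})
ROLLBACK at op 4 discards: ['c', 'd']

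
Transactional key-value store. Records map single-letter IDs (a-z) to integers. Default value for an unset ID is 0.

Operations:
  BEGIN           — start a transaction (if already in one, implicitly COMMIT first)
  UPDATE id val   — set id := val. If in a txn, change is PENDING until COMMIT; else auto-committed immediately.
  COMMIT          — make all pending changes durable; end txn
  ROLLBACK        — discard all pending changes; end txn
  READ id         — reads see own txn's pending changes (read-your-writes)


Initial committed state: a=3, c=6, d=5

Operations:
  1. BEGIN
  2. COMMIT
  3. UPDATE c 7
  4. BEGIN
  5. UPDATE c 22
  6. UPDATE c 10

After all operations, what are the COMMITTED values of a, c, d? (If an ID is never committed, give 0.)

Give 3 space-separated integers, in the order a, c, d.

Initial committed: {a=3, c=6, d=5}
Op 1: BEGIN: in_txn=True, pending={}
Op 2: COMMIT: merged [] into committed; committed now {a=3, c=6, d=5}
Op 3: UPDATE c=7 (auto-commit; committed c=7)
Op 4: BEGIN: in_txn=True, pending={}
Op 5: UPDATE c=22 (pending; pending now {c=22})
Op 6: UPDATE c=10 (pending; pending now {c=10})
Final committed: {a=3, c=7, d=5}

Answer: 3 7 5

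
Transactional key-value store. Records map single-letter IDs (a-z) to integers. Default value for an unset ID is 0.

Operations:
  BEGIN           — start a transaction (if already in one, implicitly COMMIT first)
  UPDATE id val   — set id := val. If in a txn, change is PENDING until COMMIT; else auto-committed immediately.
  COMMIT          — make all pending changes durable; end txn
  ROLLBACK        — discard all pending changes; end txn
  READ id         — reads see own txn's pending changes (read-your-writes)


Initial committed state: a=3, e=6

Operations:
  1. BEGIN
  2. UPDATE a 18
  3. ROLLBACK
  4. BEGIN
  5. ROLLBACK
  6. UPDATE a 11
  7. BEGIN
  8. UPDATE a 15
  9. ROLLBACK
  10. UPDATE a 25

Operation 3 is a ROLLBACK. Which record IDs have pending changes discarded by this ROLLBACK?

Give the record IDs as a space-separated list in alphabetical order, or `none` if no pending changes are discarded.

Initial committed: {a=3, e=6}
Op 1: BEGIN: in_txn=True, pending={}
Op 2: UPDATE a=18 (pending; pending now {a=18})
Op 3: ROLLBACK: discarded pending ['a']; in_txn=False
Op 4: BEGIN: in_txn=True, pending={}
Op 5: ROLLBACK: discarded pending []; in_txn=False
Op 6: UPDATE a=11 (auto-commit; committed a=11)
Op 7: BEGIN: in_txn=True, pending={}
Op 8: UPDATE a=15 (pending; pending now {a=15})
Op 9: ROLLBACK: discarded pending ['a']; in_txn=False
Op 10: UPDATE a=25 (auto-commit; committed a=25)
ROLLBACK at op 3 discards: ['a']

Answer: a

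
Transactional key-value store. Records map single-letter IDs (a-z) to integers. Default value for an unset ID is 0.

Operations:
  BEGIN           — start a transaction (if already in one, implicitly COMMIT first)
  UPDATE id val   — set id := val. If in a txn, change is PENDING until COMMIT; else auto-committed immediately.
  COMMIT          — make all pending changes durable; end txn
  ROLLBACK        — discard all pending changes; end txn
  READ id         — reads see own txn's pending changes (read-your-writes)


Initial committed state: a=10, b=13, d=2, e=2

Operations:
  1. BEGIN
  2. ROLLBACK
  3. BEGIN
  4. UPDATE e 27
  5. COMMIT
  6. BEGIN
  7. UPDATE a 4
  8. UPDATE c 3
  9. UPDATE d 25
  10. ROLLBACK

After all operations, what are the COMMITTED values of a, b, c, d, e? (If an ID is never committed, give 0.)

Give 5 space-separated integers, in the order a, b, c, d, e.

Answer: 10 13 0 2 27

Derivation:
Initial committed: {a=10, b=13, d=2, e=2}
Op 1: BEGIN: in_txn=True, pending={}
Op 2: ROLLBACK: discarded pending []; in_txn=False
Op 3: BEGIN: in_txn=True, pending={}
Op 4: UPDATE e=27 (pending; pending now {e=27})
Op 5: COMMIT: merged ['e'] into committed; committed now {a=10, b=13, d=2, e=27}
Op 6: BEGIN: in_txn=True, pending={}
Op 7: UPDATE a=4 (pending; pending now {a=4})
Op 8: UPDATE c=3 (pending; pending now {a=4, c=3})
Op 9: UPDATE d=25 (pending; pending now {a=4, c=3, d=25})
Op 10: ROLLBACK: discarded pending ['a', 'c', 'd']; in_txn=False
Final committed: {a=10, b=13, d=2, e=27}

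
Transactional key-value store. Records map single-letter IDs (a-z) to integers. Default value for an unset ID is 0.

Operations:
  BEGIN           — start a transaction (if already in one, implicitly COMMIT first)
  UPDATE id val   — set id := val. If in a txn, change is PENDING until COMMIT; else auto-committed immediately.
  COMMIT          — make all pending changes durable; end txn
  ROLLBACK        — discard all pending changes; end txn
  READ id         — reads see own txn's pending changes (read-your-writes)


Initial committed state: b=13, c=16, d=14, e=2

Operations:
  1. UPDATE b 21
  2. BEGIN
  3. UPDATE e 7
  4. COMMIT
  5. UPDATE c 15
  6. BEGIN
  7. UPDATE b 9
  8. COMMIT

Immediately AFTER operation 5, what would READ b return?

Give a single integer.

Answer: 21

Derivation:
Initial committed: {b=13, c=16, d=14, e=2}
Op 1: UPDATE b=21 (auto-commit; committed b=21)
Op 2: BEGIN: in_txn=True, pending={}
Op 3: UPDATE e=7 (pending; pending now {e=7})
Op 4: COMMIT: merged ['e'] into committed; committed now {b=21, c=16, d=14, e=7}
Op 5: UPDATE c=15 (auto-commit; committed c=15)
After op 5: visible(b) = 21 (pending={}, committed={b=21, c=15, d=14, e=7})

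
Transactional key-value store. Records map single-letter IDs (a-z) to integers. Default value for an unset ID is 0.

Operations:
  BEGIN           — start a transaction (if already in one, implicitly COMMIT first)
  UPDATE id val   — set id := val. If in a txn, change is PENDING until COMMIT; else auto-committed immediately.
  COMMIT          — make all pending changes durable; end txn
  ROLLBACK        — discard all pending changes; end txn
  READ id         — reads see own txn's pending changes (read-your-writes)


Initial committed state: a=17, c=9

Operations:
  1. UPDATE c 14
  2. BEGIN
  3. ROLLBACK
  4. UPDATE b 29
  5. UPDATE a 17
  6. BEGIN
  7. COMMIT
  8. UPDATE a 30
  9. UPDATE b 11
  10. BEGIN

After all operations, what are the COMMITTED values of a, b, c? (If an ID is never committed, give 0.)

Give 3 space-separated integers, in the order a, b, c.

Answer: 30 11 14

Derivation:
Initial committed: {a=17, c=9}
Op 1: UPDATE c=14 (auto-commit; committed c=14)
Op 2: BEGIN: in_txn=True, pending={}
Op 3: ROLLBACK: discarded pending []; in_txn=False
Op 4: UPDATE b=29 (auto-commit; committed b=29)
Op 5: UPDATE a=17 (auto-commit; committed a=17)
Op 6: BEGIN: in_txn=True, pending={}
Op 7: COMMIT: merged [] into committed; committed now {a=17, b=29, c=14}
Op 8: UPDATE a=30 (auto-commit; committed a=30)
Op 9: UPDATE b=11 (auto-commit; committed b=11)
Op 10: BEGIN: in_txn=True, pending={}
Final committed: {a=30, b=11, c=14}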